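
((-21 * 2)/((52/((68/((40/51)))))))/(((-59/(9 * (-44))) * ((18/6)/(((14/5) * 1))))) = -8411634/19175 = -438.68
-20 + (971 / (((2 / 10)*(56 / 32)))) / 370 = -3238 / 259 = -12.50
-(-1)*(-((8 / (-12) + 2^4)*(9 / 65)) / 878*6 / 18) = -23 / 28535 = -0.00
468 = 468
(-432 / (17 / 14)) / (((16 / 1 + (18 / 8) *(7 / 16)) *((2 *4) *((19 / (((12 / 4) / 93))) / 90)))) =-4354560 / 10884131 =-0.40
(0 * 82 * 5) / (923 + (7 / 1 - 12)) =0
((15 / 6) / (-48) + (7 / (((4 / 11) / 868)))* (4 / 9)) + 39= 2149969 / 288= 7465.17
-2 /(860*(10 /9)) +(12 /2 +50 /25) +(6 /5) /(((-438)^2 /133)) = 549866107 /68744100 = 8.00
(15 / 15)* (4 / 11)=0.36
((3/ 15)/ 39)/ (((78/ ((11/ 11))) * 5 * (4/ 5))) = 1/ 60840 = 0.00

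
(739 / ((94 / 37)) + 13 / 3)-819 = -147707 / 282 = -523.78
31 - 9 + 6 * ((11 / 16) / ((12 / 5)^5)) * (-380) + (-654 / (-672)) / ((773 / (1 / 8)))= 2077483685 / 897619968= 2.31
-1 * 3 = -3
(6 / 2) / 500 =3 / 500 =0.01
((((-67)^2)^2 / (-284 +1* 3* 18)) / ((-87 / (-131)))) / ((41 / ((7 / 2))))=-18478577957 / 1640820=-11261.79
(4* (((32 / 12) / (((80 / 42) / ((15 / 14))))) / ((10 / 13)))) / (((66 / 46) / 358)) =107042 / 55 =1946.22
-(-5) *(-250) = -1250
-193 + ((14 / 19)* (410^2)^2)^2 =156504534490771599930327 / 361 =433530566456431024737.75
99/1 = 99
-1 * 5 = -5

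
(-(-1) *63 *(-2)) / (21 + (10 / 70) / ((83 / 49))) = -747 / 125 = -5.98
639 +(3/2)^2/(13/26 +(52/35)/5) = 39793/62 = 641.82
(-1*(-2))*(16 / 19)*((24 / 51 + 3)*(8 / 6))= 7552 / 969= 7.79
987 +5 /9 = 8888 /9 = 987.56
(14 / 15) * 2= 28 / 15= 1.87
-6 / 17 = -0.35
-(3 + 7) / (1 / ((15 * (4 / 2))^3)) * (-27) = 7290000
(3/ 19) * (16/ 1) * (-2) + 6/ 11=-942/ 209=-4.51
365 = 365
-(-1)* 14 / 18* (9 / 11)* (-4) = -2.55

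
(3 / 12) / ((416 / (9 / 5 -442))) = -2201 / 8320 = -0.26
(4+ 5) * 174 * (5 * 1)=7830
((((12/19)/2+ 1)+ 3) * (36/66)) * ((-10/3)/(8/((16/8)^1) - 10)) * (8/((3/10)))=65600/1881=34.88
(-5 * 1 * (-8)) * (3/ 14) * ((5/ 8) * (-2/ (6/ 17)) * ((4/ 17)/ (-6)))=1.19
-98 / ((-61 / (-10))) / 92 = -245 / 1403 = -0.17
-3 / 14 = -0.21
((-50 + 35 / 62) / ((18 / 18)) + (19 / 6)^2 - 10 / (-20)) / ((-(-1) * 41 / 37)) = -1606577 / 45756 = -35.11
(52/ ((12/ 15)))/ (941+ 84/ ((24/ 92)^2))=15/ 502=0.03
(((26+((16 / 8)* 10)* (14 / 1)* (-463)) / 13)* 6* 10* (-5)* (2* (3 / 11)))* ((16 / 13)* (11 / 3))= 7362688.76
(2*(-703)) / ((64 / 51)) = -1120.41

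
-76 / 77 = -0.99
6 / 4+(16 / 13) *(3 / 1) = 135 / 26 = 5.19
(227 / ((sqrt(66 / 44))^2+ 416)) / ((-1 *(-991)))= 454 / 827485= 0.00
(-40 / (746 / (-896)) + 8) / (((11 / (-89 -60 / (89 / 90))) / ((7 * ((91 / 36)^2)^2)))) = -506320961569787 / 2323258848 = -217935.66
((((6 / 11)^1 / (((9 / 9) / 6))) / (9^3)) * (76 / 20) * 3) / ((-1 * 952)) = -19 / 353430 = -0.00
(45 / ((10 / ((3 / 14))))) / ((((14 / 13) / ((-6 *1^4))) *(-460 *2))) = 1053 / 180320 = 0.01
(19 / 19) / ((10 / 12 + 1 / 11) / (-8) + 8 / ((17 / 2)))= 8976 / 7411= 1.21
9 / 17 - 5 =-76 / 17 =-4.47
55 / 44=5 / 4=1.25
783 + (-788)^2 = 621727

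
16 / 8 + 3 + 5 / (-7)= 30 / 7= 4.29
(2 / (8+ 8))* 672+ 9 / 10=849 / 10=84.90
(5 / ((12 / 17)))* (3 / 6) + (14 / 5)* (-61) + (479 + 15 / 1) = 39209 / 120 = 326.74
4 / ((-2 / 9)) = -18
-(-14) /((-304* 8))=-7 /1216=-0.01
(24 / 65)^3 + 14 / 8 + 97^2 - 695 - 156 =9402940671 / 1098500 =8559.80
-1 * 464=-464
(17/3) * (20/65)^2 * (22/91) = 5984/46137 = 0.13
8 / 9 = 0.89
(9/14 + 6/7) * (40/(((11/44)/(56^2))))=752640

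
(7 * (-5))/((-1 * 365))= 7/73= 0.10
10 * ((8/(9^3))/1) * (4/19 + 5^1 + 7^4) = 264.06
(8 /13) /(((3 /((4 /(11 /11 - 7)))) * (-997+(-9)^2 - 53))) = 16 /113373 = 0.00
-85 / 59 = -1.44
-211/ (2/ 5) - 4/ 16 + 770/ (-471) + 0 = -997361/ 1884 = -529.38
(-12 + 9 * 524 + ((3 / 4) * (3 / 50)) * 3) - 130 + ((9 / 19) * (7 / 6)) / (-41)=712648133 / 155800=4574.12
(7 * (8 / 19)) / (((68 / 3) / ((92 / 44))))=966 / 3553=0.27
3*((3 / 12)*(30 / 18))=5 / 4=1.25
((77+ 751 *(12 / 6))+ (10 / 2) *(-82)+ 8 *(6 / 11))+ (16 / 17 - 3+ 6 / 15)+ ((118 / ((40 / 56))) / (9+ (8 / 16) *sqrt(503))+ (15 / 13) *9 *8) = 1652 *sqrt(503) / 895+ 2657796872 / 2175745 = 1262.95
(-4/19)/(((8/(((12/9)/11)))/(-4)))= 8/627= 0.01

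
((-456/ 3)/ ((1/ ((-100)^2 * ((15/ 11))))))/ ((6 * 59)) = -3800000/ 649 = -5855.16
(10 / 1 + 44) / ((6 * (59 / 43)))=387 / 59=6.56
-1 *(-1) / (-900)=-1 / 900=-0.00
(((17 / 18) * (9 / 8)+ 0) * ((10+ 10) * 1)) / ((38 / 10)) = 5.59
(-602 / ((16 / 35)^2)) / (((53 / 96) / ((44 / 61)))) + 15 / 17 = -206806230 / 54961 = -3762.78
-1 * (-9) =9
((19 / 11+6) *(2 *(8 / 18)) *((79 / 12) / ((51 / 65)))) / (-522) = -25675 / 232551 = -0.11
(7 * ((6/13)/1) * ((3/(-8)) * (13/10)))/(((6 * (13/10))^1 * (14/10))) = -15/104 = -0.14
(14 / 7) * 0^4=0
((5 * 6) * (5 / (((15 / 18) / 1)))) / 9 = 20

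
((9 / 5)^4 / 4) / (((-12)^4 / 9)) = 729 / 640000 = 0.00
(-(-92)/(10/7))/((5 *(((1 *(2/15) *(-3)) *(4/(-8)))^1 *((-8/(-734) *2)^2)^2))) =2920721402081/10240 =285226699.42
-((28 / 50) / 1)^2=-196 / 625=-0.31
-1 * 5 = -5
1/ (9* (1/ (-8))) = -8/ 9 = -0.89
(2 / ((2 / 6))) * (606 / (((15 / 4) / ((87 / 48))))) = 8787 / 5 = 1757.40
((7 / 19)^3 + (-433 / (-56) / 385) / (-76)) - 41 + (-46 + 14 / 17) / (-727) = -298916565169647 / 7310597657440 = -40.89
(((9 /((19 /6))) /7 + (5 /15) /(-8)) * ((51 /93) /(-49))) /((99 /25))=-494275 /480016152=-0.00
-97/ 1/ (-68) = 97/ 68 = 1.43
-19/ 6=-3.17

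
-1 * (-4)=4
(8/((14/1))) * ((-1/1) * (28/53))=-16/53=-0.30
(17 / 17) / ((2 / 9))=9 / 2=4.50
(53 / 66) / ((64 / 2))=53 / 2112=0.03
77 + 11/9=704/9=78.22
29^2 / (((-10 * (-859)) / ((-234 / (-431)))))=98397 / 1851145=0.05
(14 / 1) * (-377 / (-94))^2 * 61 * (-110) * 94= -6675799130 / 47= -142038279.36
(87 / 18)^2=841 / 36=23.36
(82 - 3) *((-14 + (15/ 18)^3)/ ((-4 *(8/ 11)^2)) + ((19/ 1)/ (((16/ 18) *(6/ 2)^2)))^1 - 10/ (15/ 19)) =-311.89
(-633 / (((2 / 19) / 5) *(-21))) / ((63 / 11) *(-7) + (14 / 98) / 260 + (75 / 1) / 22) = -28664350 / 734359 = -39.03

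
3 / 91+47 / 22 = 4343 / 2002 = 2.17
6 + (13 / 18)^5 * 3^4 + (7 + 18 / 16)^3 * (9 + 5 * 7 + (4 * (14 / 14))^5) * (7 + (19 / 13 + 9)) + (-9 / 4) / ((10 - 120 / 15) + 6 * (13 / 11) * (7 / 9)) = 28935033990187 / 2892672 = 10002874.16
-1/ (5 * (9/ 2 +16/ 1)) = -2/ 205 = -0.01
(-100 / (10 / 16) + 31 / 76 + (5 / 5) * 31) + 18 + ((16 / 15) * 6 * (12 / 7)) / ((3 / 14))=-22569 / 380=-59.39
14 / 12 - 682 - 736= -1416.83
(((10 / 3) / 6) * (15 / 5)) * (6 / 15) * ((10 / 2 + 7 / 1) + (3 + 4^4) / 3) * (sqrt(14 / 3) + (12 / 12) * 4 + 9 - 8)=590 * sqrt(42) / 27 + 2950 / 9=469.39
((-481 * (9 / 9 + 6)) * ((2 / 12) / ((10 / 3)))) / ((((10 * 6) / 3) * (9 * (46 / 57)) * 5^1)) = -63973 / 276000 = -0.23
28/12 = 7/3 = 2.33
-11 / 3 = -3.67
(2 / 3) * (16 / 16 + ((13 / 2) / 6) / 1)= 25 / 18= 1.39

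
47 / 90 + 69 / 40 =809 / 360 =2.25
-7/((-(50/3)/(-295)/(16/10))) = -4956/25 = -198.24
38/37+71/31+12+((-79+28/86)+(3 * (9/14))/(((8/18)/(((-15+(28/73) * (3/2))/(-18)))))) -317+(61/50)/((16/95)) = -1490551393721/4032484960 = -369.64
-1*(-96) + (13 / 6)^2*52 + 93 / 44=135521 / 396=342.22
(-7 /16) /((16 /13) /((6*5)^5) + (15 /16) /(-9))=69103125 /16453117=4.20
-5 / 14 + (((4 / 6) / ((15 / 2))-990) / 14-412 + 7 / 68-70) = -11844449 / 21420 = -552.96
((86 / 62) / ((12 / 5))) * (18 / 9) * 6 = 215 / 31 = 6.94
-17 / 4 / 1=-17 / 4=-4.25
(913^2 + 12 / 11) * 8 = 73354168 / 11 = 6668560.73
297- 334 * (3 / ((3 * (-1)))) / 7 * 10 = 774.14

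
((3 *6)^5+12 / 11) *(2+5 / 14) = 31177890 / 7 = 4453984.29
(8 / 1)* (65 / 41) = 520 / 41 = 12.68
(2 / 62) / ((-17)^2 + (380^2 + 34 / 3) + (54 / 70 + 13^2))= 105 / 471552191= 0.00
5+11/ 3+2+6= 50/ 3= 16.67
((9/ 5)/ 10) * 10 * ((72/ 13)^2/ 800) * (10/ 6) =486/ 4225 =0.12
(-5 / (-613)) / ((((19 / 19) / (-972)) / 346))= -1681560 / 613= -2743.16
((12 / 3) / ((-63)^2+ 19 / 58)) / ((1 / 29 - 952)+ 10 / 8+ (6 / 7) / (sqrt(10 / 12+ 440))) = -128219785907360 / 120965793904718945043 - 1005217024*sqrt(30) / 120965793904718945043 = -0.00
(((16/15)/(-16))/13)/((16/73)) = -73/3120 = -0.02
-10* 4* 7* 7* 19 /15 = -7448 /3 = -2482.67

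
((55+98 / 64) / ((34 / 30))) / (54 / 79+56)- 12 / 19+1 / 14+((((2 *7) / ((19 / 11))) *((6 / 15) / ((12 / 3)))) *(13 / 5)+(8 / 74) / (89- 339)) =3636424774053 / 1498464184000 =2.43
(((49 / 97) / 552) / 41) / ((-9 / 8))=-49 / 2469717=-0.00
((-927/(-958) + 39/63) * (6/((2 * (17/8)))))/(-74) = -63842/2109037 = -0.03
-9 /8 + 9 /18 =-5 /8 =-0.62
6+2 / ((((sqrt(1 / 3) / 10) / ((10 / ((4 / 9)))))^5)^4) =13058488324383735539781791885616257786750793457031256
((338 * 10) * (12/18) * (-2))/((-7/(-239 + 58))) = -2447120/21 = -116529.52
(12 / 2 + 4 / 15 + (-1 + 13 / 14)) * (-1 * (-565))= 147013 / 42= 3500.31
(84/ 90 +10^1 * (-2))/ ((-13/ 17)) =374/ 15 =24.93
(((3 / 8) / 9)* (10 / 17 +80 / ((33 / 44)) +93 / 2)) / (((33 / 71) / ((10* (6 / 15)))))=1113493 / 20196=55.13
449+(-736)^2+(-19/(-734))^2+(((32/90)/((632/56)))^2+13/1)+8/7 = 25840217053023722623/47661682578300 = 542159.14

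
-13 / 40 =-0.32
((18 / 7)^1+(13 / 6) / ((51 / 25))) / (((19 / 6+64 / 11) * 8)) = 85613 / 1693608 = 0.05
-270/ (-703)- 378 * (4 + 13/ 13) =-1328400/ 703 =-1889.62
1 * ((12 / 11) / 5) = 12 / 55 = 0.22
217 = 217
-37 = -37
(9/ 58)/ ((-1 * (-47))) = 9/ 2726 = 0.00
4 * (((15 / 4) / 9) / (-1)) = -5 / 3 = -1.67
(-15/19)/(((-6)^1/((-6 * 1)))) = -15/19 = -0.79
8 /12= 2 /3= 0.67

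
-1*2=-2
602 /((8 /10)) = 1505 /2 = 752.50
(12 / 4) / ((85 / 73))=219 / 85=2.58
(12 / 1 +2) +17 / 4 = 73 / 4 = 18.25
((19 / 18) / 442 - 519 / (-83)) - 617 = -610.74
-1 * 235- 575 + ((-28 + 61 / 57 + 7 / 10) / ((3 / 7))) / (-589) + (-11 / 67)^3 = -245339507252299 / 302925485970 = -809.90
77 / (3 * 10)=77 / 30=2.57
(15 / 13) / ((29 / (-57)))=-2.27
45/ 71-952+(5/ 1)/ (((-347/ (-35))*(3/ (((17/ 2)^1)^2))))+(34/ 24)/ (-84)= -939.24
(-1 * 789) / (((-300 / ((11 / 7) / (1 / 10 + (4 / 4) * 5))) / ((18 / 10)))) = 8679 / 5950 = 1.46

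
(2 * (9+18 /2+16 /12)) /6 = 58 /9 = 6.44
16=16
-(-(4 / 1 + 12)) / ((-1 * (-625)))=16 / 625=0.03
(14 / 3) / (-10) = -7 / 15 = -0.47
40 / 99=0.40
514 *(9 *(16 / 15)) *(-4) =-98688 / 5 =-19737.60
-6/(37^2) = -6/1369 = -0.00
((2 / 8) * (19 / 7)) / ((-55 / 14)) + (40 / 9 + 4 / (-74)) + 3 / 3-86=-2959057 / 36630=-80.78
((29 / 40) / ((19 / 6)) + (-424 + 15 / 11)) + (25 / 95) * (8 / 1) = -1756863 / 4180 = -420.30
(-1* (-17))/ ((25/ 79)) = 1343/ 25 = 53.72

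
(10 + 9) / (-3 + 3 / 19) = -361 / 54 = -6.69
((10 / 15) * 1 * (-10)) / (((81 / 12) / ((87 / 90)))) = -232 / 243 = -0.95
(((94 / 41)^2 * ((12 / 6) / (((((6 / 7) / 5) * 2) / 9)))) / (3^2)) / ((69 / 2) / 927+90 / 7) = 222976460 / 93767861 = 2.38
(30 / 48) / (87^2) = 5 / 60552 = 0.00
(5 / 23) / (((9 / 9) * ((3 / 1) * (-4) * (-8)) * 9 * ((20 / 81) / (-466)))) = -699 / 1472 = -0.47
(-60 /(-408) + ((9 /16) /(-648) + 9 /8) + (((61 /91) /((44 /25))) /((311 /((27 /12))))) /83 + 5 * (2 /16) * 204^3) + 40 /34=2685002406673204235 /506027313792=5306042.45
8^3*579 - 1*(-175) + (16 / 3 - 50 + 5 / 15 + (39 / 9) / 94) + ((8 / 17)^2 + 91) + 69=8061209887 / 27166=296738.93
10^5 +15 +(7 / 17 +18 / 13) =100016.80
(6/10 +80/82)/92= 323/18860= 0.02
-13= -13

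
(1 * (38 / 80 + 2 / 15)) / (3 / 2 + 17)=73 / 2220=0.03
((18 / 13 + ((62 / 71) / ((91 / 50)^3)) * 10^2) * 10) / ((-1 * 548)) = -2122704565 / 7329985117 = -0.29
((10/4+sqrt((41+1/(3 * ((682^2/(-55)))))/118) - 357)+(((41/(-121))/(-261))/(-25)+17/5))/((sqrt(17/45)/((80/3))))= -4435236296 * sqrt(85)/2684385+380 * sqrt(4768572930)/1026069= -15207.28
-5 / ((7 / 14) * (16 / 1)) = -5 / 8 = -0.62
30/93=10/31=0.32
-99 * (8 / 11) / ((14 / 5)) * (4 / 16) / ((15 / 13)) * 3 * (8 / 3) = -312 / 7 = -44.57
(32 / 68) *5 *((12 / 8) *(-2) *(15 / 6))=-300 / 17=-17.65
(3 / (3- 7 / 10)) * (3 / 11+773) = 1008.62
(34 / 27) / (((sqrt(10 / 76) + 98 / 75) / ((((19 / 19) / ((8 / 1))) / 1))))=395675 / 3031443-10625 * sqrt(190) / 4041924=0.09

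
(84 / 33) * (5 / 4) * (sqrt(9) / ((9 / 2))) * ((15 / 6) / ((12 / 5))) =875 / 396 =2.21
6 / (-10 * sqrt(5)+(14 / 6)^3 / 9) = -3542940 * sqrt(5) / 29406851 -500094 / 29406851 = -0.29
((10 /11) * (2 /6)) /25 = 2 /165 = 0.01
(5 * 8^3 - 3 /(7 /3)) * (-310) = -5552410 /7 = -793201.43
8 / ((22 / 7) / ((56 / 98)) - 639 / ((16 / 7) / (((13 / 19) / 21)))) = -2432 / 1097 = -2.22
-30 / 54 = -5 / 9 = -0.56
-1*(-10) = 10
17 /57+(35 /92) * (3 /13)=26317 /68172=0.39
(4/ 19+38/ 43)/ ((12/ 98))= 7301/ 817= 8.94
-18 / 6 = -3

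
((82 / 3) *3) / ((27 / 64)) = 5248 / 27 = 194.37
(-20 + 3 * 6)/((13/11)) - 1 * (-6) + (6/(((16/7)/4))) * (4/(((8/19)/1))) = 5411/52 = 104.06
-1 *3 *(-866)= 2598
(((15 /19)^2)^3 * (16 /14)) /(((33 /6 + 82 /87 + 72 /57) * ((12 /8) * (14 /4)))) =845640000 /123634099169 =0.01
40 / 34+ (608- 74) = 9098 / 17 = 535.18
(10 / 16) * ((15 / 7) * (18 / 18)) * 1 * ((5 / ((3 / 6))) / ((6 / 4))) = 125 / 14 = 8.93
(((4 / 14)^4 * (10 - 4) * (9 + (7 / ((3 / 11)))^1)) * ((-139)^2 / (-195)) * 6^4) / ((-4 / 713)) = 380875336704 / 12005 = 31726392.06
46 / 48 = 23 / 24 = 0.96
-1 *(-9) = 9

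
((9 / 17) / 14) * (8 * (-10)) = -360 / 119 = -3.03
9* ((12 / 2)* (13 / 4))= 351 / 2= 175.50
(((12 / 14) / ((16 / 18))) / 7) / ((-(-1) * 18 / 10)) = 15 / 196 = 0.08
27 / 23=1.17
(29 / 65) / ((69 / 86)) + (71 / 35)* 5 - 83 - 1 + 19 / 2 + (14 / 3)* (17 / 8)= -2255601 / 41860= -53.88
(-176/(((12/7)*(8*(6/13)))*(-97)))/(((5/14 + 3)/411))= 959959/27354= 35.09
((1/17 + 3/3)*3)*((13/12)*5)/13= 45/34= 1.32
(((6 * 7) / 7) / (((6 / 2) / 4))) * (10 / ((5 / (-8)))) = -128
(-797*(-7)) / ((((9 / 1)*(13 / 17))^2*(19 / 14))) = 22572634 / 260091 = 86.79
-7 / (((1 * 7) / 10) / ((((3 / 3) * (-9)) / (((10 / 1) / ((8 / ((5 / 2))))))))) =144 / 5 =28.80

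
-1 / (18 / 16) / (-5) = 8 / 45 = 0.18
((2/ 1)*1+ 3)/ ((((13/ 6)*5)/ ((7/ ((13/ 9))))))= 378/ 169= 2.24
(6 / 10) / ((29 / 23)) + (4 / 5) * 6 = 153 / 29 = 5.28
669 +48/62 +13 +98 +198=30342/31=978.77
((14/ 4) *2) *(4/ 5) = 28/ 5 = 5.60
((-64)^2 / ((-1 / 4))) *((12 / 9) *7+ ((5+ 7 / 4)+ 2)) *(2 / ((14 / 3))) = -126976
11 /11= 1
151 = 151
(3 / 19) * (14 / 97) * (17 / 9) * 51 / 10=0.22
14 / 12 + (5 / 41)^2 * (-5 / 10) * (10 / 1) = 11017 / 10086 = 1.09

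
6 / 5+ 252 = 1266 / 5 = 253.20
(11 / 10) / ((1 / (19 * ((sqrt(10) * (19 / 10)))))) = 3971 * sqrt(10) / 100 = 125.57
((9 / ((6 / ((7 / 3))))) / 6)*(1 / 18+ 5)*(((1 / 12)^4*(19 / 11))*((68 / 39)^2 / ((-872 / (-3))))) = 269059 / 104720698368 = 0.00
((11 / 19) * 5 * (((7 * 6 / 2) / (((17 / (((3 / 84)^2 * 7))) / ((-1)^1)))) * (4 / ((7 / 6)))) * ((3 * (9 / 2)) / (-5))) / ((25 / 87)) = 232551 / 226100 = 1.03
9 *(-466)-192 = -4386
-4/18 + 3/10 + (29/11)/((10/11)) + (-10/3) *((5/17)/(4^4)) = 2.97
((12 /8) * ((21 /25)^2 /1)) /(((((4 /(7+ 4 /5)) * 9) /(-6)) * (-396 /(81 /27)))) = 5733 /550000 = 0.01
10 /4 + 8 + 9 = 39 /2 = 19.50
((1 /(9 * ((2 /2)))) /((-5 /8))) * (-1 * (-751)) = -6008 /45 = -133.51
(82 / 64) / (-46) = -41 / 1472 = -0.03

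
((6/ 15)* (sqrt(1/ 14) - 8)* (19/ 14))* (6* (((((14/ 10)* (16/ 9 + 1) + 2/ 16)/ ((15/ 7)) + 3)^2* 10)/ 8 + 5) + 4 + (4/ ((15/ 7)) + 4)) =-644085427/ 680400 + 644085427* sqrt(14)/ 76204800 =-915.00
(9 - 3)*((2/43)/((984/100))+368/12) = 324442/1763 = 184.03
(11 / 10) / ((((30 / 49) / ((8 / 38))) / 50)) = 1078 / 57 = 18.91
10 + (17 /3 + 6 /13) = 629 /39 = 16.13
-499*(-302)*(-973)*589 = -86364571706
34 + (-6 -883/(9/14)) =-12110/9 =-1345.56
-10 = -10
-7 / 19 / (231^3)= -1 / 33457347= -0.00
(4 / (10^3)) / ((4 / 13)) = 13 / 1000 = 0.01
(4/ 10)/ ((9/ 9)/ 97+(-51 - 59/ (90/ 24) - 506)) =-291/ 416656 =-0.00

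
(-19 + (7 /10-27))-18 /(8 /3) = -1041 /20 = -52.05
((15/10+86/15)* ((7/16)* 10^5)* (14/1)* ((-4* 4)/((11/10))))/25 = -85064000/33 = -2577696.97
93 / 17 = 5.47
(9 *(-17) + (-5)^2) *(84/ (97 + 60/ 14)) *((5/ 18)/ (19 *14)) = -4480/ 40413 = -0.11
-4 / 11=-0.36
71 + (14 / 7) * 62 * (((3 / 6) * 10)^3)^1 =15571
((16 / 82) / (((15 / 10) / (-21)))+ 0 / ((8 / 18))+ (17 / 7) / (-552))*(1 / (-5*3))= 86693 / 475272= 0.18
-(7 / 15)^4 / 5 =-2401 / 253125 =-0.01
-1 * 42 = -42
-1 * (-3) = 3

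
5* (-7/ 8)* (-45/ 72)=175/ 64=2.73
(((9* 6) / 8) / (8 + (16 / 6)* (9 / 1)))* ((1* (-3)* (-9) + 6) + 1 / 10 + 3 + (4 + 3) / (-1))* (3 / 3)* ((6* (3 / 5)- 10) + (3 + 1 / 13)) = -20.40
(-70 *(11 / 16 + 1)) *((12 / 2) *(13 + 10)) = -16301.25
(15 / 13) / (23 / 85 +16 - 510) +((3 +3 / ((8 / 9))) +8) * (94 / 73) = 982812985 / 53102244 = 18.51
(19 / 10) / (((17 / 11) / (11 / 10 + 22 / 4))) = 6897 / 850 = 8.11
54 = 54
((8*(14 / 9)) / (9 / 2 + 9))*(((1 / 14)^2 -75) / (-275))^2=432121202 / 6303268125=0.07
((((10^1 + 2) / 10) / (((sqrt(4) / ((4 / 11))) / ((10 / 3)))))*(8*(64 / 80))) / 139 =0.03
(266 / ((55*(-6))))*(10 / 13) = -266 / 429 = -0.62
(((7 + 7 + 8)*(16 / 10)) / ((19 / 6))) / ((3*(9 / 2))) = 704 / 855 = 0.82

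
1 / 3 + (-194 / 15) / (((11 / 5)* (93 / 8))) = -529 / 3069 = -0.17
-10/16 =-5/8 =-0.62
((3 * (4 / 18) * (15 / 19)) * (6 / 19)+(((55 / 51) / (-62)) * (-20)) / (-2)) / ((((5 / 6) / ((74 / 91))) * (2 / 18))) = -0.07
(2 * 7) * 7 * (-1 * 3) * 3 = -882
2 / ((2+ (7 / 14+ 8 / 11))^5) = 10307264 / 1804229351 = 0.01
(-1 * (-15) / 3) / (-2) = -5 / 2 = -2.50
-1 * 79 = -79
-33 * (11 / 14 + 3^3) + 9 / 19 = -243777 / 266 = -916.45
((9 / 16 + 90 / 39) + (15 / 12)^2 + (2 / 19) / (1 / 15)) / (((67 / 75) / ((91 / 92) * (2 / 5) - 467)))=-19122636015 / 6090032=-3139.99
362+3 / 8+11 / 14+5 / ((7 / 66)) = 22977 / 56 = 410.30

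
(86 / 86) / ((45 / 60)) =4 / 3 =1.33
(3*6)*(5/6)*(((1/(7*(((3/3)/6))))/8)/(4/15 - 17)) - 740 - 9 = -749.10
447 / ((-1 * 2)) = -447 / 2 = -223.50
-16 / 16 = -1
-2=-2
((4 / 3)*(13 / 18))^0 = 1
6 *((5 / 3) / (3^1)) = 10 / 3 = 3.33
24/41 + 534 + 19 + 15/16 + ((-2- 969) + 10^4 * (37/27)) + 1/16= 14709029/1107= 13287.29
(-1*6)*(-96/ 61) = 576/ 61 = 9.44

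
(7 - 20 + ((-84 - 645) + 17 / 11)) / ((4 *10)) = -1629 / 88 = -18.51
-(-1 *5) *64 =320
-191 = -191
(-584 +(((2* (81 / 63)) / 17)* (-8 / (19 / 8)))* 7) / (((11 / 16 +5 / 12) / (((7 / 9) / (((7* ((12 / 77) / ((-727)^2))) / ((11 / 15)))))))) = -339837906129568 / 2311065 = -147048181.74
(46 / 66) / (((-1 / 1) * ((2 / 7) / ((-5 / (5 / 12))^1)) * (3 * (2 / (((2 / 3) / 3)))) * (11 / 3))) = 322 / 1089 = 0.30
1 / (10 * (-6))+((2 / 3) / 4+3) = 63 / 20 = 3.15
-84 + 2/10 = -419/5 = -83.80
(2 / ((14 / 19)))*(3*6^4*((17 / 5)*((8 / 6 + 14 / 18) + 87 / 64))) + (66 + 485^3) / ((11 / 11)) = 15989220019 / 140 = 114208714.42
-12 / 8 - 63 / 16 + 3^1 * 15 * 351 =15789.56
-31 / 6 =-5.17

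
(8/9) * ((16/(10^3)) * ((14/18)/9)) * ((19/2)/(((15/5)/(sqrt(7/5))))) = 1064 * sqrt(35)/1366875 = 0.00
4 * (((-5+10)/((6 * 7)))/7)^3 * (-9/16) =-125/11294304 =-0.00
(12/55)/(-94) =-6/2585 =-0.00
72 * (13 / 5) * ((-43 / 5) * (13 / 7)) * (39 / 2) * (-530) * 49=7570528056 / 5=1514105611.20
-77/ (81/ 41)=-3157/ 81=-38.98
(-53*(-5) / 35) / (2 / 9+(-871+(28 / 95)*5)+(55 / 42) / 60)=-24168 / 2774749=-0.01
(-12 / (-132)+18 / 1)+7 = 276 / 11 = 25.09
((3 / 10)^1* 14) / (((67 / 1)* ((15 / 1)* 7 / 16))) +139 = 232841 / 1675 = 139.01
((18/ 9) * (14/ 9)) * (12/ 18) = 56/ 27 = 2.07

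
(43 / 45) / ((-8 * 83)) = -43 / 29880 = -0.00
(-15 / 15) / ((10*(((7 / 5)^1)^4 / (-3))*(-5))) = -75 / 4802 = -0.02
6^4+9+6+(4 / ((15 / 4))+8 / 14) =137827 / 105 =1312.64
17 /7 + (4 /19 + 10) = 1681 /133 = 12.64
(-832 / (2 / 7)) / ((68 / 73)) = -53144 / 17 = -3126.12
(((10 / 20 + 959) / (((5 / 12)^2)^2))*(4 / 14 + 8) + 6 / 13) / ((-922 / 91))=-7500877509 / 288125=-26033.41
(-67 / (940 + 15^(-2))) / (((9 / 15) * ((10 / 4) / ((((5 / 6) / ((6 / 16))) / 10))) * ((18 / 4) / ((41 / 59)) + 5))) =-549400 / 597067323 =-0.00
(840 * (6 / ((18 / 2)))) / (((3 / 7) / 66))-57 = 86183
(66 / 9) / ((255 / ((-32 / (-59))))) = 704 / 45135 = 0.02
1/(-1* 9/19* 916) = -19/8244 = -0.00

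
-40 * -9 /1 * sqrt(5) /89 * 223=80280 * sqrt(5) /89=2016.98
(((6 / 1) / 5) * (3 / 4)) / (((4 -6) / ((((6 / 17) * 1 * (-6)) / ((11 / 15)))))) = 243 / 187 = 1.30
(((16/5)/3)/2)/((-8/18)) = -6/5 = -1.20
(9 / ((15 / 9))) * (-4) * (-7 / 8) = 189 / 10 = 18.90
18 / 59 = 0.31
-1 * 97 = -97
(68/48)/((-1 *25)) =-17/300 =-0.06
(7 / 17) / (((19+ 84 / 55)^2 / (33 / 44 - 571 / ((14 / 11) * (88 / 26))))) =-22327525 / 173351176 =-0.13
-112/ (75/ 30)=-224/ 5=-44.80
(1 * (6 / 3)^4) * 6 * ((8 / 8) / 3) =32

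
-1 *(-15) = 15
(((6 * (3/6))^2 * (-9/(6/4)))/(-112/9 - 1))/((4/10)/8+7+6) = 1080/3509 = 0.31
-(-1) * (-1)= -1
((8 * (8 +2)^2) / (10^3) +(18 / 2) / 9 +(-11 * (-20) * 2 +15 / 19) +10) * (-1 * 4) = -171984 / 95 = -1810.36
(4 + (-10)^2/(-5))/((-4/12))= 48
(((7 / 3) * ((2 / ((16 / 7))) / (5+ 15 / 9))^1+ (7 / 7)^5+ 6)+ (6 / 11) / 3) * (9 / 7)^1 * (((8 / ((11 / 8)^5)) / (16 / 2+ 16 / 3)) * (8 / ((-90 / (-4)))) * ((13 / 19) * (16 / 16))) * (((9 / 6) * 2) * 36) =909474988032 / 29452201625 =30.88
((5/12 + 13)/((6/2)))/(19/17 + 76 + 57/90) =13685/237918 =0.06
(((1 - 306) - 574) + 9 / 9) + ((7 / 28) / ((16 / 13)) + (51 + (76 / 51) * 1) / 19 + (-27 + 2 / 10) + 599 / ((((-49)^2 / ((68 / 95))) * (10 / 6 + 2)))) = -1477038647641 / 1637904576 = -901.79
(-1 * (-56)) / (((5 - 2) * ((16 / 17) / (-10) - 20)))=-170 / 183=-0.93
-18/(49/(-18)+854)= -324/15323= -0.02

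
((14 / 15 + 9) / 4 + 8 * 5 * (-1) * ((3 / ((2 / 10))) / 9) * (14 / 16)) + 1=-1097 / 20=-54.85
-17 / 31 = -0.55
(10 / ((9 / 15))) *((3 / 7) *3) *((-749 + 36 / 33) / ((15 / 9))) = -740430 / 77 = -9615.97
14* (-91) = -1274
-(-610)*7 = 4270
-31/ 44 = -0.70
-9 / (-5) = 9 / 5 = 1.80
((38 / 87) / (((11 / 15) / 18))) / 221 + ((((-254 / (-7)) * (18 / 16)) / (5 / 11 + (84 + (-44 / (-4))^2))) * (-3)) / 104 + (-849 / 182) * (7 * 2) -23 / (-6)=-6577371127211 / 107068241280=-61.43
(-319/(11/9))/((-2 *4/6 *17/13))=10179/68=149.69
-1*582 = -582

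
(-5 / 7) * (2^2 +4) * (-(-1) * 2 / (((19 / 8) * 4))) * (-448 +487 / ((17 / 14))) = 960 / 17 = 56.47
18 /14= 9 /7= 1.29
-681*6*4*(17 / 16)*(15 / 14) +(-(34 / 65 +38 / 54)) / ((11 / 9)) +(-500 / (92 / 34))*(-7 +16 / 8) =-24426919807 / 1381380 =-17682.98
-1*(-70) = 70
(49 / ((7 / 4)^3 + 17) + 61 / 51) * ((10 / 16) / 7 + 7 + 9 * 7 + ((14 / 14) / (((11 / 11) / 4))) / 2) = 332685133 / 1362312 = 244.21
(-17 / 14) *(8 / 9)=-68 / 63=-1.08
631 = 631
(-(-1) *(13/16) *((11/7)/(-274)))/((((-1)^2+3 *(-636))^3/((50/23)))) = 3575/2447476356090416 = 0.00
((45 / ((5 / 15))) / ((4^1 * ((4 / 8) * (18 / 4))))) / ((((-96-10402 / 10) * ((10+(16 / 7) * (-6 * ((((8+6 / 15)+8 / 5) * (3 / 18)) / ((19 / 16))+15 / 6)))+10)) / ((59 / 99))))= 2065 / 8801364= 0.00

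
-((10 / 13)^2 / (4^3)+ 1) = -2729 / 2704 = -1.01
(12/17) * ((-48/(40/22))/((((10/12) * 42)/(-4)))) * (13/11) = 7488/2975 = 2.52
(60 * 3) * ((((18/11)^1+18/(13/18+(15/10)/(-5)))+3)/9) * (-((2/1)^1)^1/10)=-39516/209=-189.07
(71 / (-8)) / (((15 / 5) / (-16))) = 142 / 3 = 47.33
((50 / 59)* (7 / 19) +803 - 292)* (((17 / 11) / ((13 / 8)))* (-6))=-467715696 / 160303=-2917.70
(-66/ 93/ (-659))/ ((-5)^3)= -22/ 2553625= -0.00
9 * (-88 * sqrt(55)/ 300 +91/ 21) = 39 - 66 * sqrt(55)/ 25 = 19.42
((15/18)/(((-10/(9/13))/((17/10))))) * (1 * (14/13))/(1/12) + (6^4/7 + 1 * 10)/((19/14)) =2288191/16055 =142.52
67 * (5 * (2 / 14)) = 335 / 7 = 47.86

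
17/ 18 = 0.94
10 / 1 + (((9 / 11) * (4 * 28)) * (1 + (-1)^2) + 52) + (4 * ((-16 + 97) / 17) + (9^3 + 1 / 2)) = 371693 / 374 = 993.83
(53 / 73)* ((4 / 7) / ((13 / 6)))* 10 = 12720 / 6643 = 1.91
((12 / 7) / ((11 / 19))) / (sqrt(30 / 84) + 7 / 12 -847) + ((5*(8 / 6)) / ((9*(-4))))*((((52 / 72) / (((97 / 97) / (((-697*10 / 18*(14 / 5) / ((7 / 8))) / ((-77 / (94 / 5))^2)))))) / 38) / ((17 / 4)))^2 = -4810387534581042917812912 / 202928313451254647728712625 -16416*sqrt(70) / 55605718091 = -0.02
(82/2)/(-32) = -41/32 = -1.28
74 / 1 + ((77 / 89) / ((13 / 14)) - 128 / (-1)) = 234792 / 1157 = 202.93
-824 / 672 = -103 / 84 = -1.23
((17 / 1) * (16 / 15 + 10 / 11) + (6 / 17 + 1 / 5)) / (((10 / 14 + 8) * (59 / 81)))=3619917 / 673013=5.38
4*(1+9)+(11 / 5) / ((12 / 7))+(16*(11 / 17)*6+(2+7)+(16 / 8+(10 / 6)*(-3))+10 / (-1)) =101389 / 1020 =99.40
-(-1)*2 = 2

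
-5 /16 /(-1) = 5 /16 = 0.31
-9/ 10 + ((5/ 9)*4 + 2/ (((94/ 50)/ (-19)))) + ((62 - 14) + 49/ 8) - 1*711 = -11433953/ 16920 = -675.77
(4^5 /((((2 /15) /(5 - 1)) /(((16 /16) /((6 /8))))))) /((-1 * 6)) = -20480 /3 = -6826.67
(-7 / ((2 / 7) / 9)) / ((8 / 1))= -441 / 16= -27.56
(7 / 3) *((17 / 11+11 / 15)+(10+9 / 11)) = 15127 / 495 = 30.56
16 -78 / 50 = 361 / 25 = 14.44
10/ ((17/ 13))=130/ 17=7.65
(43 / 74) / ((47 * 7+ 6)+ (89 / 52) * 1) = 1118 / 647833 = 0.00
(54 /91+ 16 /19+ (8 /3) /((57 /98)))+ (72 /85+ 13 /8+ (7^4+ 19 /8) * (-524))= -13325892733579 /10581480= -1259360.01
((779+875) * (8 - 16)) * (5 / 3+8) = -383728 / 3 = -127909.33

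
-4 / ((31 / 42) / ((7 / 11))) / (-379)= 1176 / 129239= 0.01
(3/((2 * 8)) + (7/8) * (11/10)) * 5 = 23/4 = 5.75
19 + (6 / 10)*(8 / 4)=20.20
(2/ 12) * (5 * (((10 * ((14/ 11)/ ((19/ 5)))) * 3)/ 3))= 1750/ 627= 2.79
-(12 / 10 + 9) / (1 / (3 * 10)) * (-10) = 3060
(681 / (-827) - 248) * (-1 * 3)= 617331 / 827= 746.47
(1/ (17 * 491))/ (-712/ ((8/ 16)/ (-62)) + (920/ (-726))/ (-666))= 120879/ 89080564443554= 0.00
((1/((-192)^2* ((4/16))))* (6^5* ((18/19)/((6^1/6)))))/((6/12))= 243/152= 1.60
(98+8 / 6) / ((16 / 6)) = 149 / 4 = 37.25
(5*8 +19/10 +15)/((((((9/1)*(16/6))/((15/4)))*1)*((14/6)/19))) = 32433/448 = 72.40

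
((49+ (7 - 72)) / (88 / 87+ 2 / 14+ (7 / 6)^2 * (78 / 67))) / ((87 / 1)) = -0.07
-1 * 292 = -292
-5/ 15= -1/ 3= -0.33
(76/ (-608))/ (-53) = 0.00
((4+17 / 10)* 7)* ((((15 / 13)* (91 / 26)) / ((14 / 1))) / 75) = 399 / 2600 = 0.15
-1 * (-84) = 84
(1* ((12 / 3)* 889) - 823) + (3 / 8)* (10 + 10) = 2740.50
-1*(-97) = 97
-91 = -91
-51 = -51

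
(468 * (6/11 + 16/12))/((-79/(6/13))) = -4464/869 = -5.14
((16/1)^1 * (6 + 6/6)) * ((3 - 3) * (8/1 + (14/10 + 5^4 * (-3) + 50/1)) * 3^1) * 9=0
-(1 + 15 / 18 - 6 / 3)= 1 / 6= 0.17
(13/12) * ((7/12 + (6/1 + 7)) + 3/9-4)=1547/144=10.74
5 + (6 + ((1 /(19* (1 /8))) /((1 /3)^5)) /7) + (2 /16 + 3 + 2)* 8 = 8860 /133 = 66.62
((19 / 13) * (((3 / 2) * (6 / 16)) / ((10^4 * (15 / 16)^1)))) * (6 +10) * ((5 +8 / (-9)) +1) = 874 / 121875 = 0.01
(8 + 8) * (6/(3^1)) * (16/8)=64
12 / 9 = 4 / 3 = 1.33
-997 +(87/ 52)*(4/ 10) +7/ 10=-995.63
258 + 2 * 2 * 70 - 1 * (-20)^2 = 138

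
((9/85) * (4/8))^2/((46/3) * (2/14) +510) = 1701/310848400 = 0.00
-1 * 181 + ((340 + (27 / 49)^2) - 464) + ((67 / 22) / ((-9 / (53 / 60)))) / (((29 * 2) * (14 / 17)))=-1008190959961 / 3308770080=-304.70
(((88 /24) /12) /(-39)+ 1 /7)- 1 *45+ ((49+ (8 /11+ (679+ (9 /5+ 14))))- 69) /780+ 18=-70267273 /2702700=-26.00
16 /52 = 4 /13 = 0.31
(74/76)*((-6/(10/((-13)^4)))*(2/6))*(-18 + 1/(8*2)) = 303289259/3040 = 99766.20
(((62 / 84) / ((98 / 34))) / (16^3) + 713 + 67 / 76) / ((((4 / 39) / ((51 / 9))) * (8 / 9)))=75805141251099 / 1708392448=44372.21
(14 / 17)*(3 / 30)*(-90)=-7.41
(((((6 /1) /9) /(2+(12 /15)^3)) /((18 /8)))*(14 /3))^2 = 49000000 /161722089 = 0.30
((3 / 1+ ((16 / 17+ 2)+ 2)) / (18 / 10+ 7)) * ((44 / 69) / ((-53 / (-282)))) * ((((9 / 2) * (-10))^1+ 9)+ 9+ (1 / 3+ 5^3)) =301.08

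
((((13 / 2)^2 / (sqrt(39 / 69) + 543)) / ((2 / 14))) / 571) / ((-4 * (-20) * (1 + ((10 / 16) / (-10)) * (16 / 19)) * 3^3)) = 93571751 / 200737154568960 - 22477 * sqrt(299) / 602211463706880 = 0.00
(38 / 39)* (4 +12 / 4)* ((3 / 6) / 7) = 0.49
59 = 59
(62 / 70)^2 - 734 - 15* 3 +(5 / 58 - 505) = -91166337 / 71050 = -1283.13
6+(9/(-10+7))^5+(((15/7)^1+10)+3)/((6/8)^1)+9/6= -9043/42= -215.31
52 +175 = 227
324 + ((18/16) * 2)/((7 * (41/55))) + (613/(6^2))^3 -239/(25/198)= 1127686492091/334756800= 3368.67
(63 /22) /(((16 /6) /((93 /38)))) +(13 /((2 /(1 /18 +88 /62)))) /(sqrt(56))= 10699 *sqrt(14) /31248 +17577 /6688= 3.91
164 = 164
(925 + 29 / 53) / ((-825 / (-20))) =22.44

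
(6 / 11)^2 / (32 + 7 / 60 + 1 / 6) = 2160 / 234377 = 0.01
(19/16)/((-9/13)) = -1.72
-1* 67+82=15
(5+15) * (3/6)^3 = 5/2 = 2.50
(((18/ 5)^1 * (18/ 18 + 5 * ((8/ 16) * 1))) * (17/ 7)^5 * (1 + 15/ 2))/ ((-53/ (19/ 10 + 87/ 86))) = -67995531873/ 136796975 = -497.05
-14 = -14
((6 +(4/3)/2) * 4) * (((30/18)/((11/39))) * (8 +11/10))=47320/33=1433.94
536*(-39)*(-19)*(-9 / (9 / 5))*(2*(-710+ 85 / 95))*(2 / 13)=433291680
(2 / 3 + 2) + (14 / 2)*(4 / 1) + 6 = 110 / 3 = 36.67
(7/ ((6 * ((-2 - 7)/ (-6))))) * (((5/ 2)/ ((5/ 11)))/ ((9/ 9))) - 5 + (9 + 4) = 221/ 18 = 12.28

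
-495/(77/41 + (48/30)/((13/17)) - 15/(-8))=-1172600/13847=-84.68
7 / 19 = 0.37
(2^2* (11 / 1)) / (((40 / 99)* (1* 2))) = 1089 / 20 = 54.45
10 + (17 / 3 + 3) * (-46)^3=-2530706 / 3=-843568.67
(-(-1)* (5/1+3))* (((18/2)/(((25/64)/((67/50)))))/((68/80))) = 617472/2125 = 290.58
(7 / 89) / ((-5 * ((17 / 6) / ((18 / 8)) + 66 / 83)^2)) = -35154567 / 9432583120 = -0.00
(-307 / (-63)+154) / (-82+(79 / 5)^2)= 0.95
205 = 205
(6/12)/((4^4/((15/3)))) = 5/512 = 0.01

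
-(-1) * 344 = 344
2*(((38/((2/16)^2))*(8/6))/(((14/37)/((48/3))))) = 5758976/21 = 274236.95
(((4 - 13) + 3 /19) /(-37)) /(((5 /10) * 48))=7 /703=0.01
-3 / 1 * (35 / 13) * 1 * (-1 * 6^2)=3780 / 13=290.77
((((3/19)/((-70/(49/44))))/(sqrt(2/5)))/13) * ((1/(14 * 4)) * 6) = -9 * sqrt(10)/869440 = -0.00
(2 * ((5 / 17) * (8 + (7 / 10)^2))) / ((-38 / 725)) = -123105 / 1292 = -95.28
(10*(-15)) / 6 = -25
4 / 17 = 0.24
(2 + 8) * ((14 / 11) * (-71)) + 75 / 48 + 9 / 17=-901.54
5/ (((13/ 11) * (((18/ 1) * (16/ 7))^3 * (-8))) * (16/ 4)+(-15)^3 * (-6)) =-18865/ 9860951502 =-0.00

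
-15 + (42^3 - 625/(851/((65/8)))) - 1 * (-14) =504343671/6808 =74081.03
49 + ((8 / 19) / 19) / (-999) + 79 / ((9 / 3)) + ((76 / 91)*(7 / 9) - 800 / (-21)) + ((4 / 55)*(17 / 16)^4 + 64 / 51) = 58029414121508213 / 502742537256960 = 115.43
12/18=0.67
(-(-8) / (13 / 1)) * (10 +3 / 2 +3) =116 / 13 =8.92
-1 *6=-6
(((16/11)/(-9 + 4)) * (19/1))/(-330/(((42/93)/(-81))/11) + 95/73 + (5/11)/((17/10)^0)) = -155344/18298271325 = -0.00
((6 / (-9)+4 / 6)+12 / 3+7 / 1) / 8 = 11 / 8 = 1.38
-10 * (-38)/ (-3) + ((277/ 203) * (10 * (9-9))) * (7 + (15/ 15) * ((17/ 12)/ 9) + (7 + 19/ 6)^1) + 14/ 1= -338/ 3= -112.67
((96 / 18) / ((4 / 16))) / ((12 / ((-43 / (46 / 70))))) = -24080 / 207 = -116.33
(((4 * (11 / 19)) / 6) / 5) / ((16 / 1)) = 0.00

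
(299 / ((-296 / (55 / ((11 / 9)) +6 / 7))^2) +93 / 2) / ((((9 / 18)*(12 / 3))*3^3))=76814105 / 77277312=0.99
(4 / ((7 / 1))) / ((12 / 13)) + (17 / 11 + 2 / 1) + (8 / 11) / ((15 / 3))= 4978 / 1155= 4.31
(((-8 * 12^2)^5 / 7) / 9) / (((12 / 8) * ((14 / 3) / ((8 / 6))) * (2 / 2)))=-300578991243264 / 49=-6134265127413.55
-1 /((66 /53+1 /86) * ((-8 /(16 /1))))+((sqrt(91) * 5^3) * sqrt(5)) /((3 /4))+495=2844971 /5729+500 * sqrt(455) /3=4051.71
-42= -42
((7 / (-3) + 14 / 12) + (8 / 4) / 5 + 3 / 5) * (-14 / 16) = 7 / 48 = 0.15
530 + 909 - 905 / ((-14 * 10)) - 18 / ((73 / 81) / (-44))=4750785 / 2044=2324.26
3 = 3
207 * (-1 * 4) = -828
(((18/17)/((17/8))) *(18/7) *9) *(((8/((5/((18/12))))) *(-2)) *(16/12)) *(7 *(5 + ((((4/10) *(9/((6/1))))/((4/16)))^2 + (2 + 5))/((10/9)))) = -1538155008/180625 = -8515.74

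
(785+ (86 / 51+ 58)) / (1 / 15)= 215395 / 17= 12670.29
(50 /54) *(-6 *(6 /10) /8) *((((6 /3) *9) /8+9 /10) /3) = -7 /16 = -0.44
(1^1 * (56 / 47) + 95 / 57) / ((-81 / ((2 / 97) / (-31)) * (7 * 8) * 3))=13 / 93058308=0.00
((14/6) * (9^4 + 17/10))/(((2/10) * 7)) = 65627/6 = 10937.83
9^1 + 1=10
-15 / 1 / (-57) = 5 / 19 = 0.26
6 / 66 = 1 / 11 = 0.09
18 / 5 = 3.60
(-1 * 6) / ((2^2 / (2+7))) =-27 / 2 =-13.50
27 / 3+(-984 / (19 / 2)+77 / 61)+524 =499162 / 1159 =430.68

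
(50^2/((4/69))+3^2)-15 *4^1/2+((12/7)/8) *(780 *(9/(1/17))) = 480738/7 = 68676.86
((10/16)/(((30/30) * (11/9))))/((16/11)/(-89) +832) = 1335/2172032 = 0.00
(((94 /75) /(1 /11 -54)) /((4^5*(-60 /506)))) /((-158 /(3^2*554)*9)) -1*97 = -5234907399877 /53967744000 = -97.00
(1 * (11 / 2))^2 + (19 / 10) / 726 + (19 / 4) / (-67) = 14680993 / 486420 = 30.18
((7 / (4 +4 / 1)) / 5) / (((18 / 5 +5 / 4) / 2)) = 0.07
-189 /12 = -63 /4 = -15.75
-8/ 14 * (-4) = 16/ 7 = 2.29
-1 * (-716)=716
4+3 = 7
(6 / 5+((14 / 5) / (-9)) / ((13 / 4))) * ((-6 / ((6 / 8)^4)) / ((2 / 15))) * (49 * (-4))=32413696 / 1053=30782.24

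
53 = 53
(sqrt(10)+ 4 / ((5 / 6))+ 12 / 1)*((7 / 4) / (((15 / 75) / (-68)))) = -9996 - 595*sqrt(10) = -11877.56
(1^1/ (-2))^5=-0.03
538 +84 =622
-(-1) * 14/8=7/4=1.75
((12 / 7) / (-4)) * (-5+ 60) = -165 / 7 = -23.57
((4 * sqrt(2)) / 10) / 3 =2 * sqrt(2) / 15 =0.19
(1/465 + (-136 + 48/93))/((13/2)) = -125998/6045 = -20.84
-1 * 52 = -52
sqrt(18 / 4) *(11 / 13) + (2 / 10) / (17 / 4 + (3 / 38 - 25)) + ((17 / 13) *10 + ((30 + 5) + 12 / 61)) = 33 *sqrt(2) / 26 + 300636987 / 6229015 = 50.06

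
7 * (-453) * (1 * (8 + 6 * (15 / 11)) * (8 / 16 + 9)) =-5362161 / 11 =-487469.18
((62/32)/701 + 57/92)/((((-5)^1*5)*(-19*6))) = 160541/735208800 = 0.00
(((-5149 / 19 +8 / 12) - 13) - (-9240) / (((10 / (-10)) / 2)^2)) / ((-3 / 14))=-1540420 / 9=-171157.78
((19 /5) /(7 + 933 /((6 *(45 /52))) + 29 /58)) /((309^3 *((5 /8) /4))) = 1216 /276137576535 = 0.00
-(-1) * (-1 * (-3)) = 3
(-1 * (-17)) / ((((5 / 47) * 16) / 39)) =31161 / 80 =389.51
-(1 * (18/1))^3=-5832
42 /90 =7 /15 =0.47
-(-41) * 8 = 328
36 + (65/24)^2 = 24961/576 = 43.34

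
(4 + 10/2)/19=9/19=0.47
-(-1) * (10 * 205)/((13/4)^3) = 131200/2197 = 59.72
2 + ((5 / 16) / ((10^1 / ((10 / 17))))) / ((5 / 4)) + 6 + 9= 1157 / 68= 17.01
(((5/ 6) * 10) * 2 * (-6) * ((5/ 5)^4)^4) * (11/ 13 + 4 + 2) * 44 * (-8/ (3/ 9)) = 9398400/ 13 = 722953.85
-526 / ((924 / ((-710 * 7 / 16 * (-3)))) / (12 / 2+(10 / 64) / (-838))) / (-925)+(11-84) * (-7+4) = 194219559883 / 873128960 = 222.44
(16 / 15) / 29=16 / 435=0.04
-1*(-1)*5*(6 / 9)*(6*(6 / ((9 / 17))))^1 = 680 / 3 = 226.67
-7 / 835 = -0.01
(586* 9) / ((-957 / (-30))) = 52740 / 319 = 165.33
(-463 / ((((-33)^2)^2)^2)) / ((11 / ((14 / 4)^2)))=-22687 / 61881979202604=-0.00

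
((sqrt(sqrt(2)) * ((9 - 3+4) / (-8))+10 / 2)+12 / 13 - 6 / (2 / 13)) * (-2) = 5 * 2^(1 / 4) / 2+860 / 13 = 69.13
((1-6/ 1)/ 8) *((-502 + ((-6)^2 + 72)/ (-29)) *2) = 36665/ 58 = 632.16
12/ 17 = 0.71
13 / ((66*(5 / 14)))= 91 / 165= 0.55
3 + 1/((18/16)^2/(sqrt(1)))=307/81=3.79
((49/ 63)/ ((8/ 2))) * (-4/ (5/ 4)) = -28/ 45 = -0.62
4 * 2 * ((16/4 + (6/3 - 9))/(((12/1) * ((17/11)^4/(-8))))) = 2.80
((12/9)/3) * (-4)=-16/9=-1.78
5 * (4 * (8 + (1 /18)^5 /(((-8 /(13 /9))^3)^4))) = 1466940415785320727501547255925 /9168377598658253818819510272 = 160.00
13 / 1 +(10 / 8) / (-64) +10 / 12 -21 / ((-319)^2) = 1079566321 / 78152448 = 13.81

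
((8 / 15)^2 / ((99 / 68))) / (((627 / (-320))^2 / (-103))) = -1836056576 / 350277939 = -5.24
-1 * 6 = -6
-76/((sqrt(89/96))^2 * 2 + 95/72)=-10944/457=-23.95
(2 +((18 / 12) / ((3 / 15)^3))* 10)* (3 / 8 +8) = 125759 / 8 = 15719.88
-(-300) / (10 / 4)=120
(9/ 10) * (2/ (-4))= -9/ 20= -0.45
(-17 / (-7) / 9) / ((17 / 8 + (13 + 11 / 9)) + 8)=136 / 12271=0.01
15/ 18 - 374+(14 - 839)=-7189/ 6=-1198.17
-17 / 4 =-4.25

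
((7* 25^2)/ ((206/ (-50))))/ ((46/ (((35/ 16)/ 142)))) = -3828125/ 10764736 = -0.36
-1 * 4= -4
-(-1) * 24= 24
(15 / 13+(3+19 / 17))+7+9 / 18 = 5645 / 442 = 12.77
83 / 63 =1.32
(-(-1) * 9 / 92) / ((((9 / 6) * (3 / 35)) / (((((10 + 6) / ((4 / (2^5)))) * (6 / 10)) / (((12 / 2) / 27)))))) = 6048 / 23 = 262.96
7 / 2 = 3.50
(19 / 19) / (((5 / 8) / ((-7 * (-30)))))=336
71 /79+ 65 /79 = 136 /79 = 1.72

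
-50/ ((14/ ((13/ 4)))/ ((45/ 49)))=-14625/ 1372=-10.66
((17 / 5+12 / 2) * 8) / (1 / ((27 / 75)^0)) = 376 / 5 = 75.20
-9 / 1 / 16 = -9 / 16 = -0.56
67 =67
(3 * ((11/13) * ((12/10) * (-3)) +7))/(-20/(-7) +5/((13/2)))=1799/550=3.27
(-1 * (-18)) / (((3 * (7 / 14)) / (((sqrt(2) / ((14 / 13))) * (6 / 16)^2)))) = 351 * sqrt(2) / 224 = 2.22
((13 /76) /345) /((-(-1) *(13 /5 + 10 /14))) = 91 /608304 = 0.00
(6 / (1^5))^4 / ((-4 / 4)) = -1296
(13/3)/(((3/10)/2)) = 28.89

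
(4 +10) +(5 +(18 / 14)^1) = 142 / 7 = 20.29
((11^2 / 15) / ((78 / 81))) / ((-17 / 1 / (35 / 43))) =-7623 / 19006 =-0.40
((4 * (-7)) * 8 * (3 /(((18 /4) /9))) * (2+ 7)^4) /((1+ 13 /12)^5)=-2194196594688 /9765625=-224685.73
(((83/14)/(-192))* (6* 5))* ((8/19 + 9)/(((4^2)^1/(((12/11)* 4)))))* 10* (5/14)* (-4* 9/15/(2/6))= 10028475/163856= 61.20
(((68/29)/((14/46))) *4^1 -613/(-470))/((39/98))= 21453313/265785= 80.72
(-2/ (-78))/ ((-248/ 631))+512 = 4951433/ 9672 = 511.93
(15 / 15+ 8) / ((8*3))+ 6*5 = 243 / 8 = 30.38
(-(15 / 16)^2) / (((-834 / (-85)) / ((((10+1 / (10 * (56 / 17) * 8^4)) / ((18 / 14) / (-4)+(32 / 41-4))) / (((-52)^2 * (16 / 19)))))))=0.00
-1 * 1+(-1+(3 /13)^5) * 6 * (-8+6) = 4081307 /371293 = 10.99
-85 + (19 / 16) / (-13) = -17699 / 208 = -85.09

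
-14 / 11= -1.27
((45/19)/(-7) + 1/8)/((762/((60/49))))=-1135/3310636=-0.00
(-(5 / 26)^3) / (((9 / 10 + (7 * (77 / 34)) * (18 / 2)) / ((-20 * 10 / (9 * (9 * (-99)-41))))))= -265625 / 224900632944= -0.00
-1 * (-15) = 15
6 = 6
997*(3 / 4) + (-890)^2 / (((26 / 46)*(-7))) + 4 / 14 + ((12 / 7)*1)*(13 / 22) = -199452.05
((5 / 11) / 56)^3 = 125 / 233744896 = 0.00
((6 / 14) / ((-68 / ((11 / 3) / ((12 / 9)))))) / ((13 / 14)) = -0.02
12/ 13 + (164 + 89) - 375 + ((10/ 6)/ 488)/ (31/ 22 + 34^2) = -29337653069/ 242305908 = -121.08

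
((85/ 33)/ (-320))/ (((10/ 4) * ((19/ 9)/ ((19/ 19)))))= -51/ 33440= -0.00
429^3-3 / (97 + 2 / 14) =53688440499 / 680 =78953588.97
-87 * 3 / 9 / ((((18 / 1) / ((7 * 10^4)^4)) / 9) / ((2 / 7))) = -99470000000000000000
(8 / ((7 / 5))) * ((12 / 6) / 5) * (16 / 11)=256 / 77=3.32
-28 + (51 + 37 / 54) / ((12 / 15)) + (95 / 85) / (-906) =20296585 / 554472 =36.61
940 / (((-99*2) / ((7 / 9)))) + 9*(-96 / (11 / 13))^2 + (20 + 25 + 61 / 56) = 63606813037 / 548856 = 115889.80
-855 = -855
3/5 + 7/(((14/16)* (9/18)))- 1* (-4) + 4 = 123/5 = 24.60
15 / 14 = 1.07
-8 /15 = -0.53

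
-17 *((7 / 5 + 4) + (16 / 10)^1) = -119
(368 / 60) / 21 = 92 / 315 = 0.29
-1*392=-392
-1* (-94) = 94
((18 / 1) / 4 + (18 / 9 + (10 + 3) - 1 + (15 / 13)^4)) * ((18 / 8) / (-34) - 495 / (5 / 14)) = -218290109535 / 7768592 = -28099.06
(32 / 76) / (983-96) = 8 / 16853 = 0.00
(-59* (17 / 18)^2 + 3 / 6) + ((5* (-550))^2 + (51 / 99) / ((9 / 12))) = 7562448.56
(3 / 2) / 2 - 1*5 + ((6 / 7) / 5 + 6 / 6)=-3.08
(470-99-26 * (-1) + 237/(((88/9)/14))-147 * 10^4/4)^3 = -4202589007031825692801/85184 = -49335426923269929.71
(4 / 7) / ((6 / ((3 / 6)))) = 1 / 21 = 0.05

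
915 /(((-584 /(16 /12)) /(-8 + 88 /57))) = 56120 /4161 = 13.49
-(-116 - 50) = 166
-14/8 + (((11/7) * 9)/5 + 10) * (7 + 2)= 15919/140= 113.71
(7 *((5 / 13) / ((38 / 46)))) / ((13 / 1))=805 / 3211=0.25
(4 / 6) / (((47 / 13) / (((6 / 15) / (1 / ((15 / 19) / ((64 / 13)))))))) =169 / 14288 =0.01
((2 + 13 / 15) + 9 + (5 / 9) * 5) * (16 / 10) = 5272 / 225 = 23.43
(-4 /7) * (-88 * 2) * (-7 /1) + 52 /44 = -7731 /11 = -702.82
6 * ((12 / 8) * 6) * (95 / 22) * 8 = 20520 / 11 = 1865.45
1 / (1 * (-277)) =-0.00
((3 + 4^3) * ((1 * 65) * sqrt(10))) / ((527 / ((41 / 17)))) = 178555 * sqrt(10) / 8959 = 63.02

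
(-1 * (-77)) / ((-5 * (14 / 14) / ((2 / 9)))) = -154 / 45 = -3.42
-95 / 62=-1.53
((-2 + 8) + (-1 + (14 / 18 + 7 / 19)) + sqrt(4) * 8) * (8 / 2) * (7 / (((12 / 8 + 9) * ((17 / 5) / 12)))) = 605920 / 2907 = 208.43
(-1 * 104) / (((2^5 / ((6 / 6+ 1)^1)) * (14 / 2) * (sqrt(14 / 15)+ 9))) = -1755 / 16814+ 13 * sqrt(210) / 16814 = -0.09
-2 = -2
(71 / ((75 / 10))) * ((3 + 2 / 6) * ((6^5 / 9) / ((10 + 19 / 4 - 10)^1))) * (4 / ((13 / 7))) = 3053568 / 247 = 12362.62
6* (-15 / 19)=-90 / 19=-4.74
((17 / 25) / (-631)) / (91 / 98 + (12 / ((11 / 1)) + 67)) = -2618 / 167672475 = -0.00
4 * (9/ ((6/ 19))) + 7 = 121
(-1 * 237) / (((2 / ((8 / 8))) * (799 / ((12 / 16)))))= -711 / 6392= -0.11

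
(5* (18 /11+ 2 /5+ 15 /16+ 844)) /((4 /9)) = 9528.46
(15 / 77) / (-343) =-15 / 26411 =-0.00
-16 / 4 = -4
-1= -1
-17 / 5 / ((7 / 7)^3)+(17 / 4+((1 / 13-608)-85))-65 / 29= -5235131 / 7540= -694.31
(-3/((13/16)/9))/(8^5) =-27/26624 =-0.00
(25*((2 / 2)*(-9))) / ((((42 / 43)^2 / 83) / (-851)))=3265010425 / 196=16658216.45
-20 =-20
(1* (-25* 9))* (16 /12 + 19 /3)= -1725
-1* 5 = -5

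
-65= -65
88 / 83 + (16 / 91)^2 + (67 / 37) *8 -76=-60.42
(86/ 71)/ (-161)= -86/ 11431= -0.01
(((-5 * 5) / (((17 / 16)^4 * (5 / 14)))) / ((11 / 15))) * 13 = -894566400 / 918731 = -973.70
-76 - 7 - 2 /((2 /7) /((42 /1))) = -377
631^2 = 398161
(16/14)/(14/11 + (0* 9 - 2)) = -11/7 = -1.57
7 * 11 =77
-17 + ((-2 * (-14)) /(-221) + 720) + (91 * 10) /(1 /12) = 2568655 /221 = 11622.87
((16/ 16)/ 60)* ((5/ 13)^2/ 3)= 5/ 6084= 0.00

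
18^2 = 324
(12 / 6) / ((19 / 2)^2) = 8 / 361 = 0.02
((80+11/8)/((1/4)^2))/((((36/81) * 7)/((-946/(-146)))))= 395901/146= 2711.65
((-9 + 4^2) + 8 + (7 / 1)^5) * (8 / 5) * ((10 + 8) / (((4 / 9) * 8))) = 681291 / 5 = 136258.20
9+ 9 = 18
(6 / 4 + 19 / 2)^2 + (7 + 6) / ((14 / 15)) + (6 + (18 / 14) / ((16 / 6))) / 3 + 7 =8069 / 56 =144.09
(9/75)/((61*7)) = 3/10675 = 0.00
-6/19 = -0.32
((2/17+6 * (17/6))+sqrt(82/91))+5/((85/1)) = sqrt(7462)/91+292/17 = 18.13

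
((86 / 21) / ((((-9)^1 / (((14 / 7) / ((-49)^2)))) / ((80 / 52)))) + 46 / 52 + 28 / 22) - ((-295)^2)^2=-982897116855771617 / 129783654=-7573350622.84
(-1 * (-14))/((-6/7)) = -49/3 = -16.33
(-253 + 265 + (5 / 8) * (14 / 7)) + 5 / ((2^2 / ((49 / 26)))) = 1623 / 104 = 15.61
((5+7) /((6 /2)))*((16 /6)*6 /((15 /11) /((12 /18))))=1408 /45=31.29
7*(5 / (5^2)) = 7 / 5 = 1.40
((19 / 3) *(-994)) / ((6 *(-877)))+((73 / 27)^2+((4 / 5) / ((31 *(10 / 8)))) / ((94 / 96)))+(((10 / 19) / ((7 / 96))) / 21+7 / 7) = 214015842477239 / 21680852912775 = 9.87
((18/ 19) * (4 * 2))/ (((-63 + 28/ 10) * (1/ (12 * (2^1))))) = -17280/ 5719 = -3.02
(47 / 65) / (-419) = -47 / 27235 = -0.00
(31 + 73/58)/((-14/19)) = -35549/812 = -43.78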